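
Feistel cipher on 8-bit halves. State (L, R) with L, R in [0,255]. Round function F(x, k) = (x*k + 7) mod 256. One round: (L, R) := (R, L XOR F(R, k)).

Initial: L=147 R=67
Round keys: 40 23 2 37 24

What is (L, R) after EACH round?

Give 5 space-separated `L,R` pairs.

Round 1 (k=40): L=67 R=236
Round 2 (k=23): L=236 R=120
Round 3 (k=2): L=120 R=27
Round 4 (k=37): L=27 R=150
Round 5 (k=24): L=150 R=12

Answer: 67,236 236,120 120,27 27,150 150,12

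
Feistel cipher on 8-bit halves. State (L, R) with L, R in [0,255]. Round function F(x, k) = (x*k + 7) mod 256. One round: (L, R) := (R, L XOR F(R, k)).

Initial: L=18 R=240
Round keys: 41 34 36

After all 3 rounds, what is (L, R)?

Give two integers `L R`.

Answer: 129 78

Derivation:
Round 1 (k=41): L=240 R=101
Round 2 (k=34): L=101 R=129
Round 3 (k=36): L=129 R=78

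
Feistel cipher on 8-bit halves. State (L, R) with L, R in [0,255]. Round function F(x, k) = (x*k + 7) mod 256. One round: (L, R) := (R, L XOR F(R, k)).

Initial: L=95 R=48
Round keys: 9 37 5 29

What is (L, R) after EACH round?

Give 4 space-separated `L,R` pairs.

Answer: 48,232 232,191 191,42 42,118

Derivation:
Round 1 (k=9): L=48 R=232
Round 2 (k=37): L=232 R=191
Round 3 (k=5): L=191 R=42
Round 4 (k=29): L=42 R=118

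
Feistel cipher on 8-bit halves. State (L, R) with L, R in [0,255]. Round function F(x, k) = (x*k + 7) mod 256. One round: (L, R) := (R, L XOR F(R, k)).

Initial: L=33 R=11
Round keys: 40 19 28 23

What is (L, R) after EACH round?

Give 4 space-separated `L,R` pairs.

Answer: 11,158 158,202 202,129 129,84

Derivation:
Round 1 (k=40): L=11 R=158
Round 2 (k=19): L=158 R=202
Round 3 (k=28): L=202 R=129
Round 4 (k=23): L=129 R=84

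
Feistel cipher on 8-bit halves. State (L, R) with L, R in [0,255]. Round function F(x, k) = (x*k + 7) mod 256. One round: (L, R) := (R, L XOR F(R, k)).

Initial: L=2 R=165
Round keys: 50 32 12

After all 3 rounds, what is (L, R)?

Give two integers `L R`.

Answer: 194 92

Derivation:
Round 1 (k=50): L=165 R=67
Round 2 (k=32): L=67 R=194
Round 3 (k=12): L=194 R=92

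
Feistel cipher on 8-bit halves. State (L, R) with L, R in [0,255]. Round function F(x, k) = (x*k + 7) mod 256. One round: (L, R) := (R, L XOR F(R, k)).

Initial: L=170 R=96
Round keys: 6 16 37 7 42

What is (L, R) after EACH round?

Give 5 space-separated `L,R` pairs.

Round 1 (k=6): L=96 R=237
Round 2 (k=16): L=237 R=183
Round 3 (k=37): L=183 R=151
Round 4 (k=7): L=151 R=159
Round 5 (k=42): L=159 R=138

Answer: 96,237 237,183 183,151 151,159 159,138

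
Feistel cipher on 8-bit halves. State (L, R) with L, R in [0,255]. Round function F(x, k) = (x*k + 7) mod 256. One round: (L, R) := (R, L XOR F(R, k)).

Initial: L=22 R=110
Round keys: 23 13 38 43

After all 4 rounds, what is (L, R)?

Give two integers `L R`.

Round 1 (k=23): L=110 R=255
Round 2 (k=13): L=255 R=148
Round 3 (k=38): L=148 R=0
Round 4 (k=43): L=0 R=147

Answer: 0 147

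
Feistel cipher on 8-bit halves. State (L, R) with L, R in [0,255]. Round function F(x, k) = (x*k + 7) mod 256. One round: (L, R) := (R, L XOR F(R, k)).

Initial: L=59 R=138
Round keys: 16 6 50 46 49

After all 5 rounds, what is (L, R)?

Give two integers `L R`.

Round 1 (k=16): L=138 R=156
Round 2 (k=6): L=156 R=37
Round 3 (k=50): L=37 R=221
Round 4 (k=46): L=221 R=152
Round 5 (k=49): L=152 R=194

Answer: 152 194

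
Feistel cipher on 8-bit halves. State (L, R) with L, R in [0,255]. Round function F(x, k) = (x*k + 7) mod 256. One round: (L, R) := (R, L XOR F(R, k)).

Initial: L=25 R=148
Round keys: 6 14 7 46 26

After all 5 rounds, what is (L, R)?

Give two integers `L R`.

Answer: 244 217

Derivation:
Round 1 (k=6): L=148 R=102
Round 2 (k=14): L=102 R=15
Round 3 (k=7): L=15 R=22
Round 4 (k=46): L=22 R=244
Round 5 (k=26): L=244 R=217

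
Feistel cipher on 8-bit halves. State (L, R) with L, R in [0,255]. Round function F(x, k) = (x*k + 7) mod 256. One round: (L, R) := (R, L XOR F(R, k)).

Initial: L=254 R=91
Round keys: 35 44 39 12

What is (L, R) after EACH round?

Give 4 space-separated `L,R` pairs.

Answer: 91,134 134,84 84,85 85,87

Derivation:
Round 1 (k=35): L=91 R=134
Round 2 (k=44): L=134 R=84
Round 3 (k=39): L=84 R=85
Round 4 (k=12): L=85 R=87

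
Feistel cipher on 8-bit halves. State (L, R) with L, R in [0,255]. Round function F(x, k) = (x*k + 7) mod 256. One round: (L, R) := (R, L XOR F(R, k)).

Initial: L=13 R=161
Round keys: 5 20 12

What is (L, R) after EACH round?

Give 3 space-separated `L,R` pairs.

Answer: 161,33 33,58 58,158

Derivation:
Round 1 (k=5): L=161 R=33
Round 2 (k=20): L=33 R=58
Round 3 (k=12): L=58 R=158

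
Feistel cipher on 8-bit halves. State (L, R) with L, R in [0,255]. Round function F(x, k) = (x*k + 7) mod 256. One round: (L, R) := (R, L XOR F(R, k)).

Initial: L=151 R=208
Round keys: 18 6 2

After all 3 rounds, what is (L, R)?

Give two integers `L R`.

Round 1 (k=18): L=208 R=48
Round 2 (k=6): L=48 R=247
Round 3 (k=2): L=247 R=197

Answer: 247 197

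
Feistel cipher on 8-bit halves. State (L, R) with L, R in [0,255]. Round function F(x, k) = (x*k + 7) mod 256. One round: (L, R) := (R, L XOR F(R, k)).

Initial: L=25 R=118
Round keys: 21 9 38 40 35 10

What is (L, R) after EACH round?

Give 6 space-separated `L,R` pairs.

Round 1 (k=21): L=118 R=172
Round 2 (k=9): L=172 R=101
Round 3 (k=38): L=101 R=169
Round 4 (k=40): L=169 R=10
Round 5 (k=35): L=10 R=204
Round 6 (k=10): L=204 R=245

Answer: 118,172 172,101 101,169 169,10 10,204 204,245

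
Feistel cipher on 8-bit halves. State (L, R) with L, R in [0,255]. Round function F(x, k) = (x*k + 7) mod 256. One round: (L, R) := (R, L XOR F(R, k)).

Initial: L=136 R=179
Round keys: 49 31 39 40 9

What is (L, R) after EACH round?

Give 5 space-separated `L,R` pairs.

Answer: 179,194 194,54 54,131 131,73 73,27

Derivation:
Round 1 (k=49): L=179 R=194
Round 2 (k=31): L=194 R=54
Round 3 (k=39): L=54 R=131
Round 4 (k=40): L=131 R=73
Round 5 (k=9): L=73 R=27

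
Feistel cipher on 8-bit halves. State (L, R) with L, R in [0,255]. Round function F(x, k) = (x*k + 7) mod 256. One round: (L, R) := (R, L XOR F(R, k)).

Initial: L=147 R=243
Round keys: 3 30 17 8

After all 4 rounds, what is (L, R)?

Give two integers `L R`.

Round 1 (k=3): L=243 R=115
Round 2 (k=30): L=115 R=114
Round 3 (k=17): L=114 R=234
Round 4 (k=8): L=234 R=37

Answer: 234 37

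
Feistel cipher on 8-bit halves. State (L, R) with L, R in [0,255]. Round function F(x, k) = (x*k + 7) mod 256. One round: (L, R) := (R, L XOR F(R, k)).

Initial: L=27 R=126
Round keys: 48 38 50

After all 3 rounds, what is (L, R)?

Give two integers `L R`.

Answer: 145 229

Derivation:
Round 1 (k=48): L=126 R=188
Round 2 (k=38): L=188 R=145
Round 3 (k=50): L=145 R=229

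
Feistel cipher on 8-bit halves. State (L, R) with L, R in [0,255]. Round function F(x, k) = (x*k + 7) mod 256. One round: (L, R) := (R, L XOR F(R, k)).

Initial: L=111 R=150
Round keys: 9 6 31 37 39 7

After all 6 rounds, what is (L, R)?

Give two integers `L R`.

Round 1 (k=9): L=150 R=34
Round 2 (k=6): L=34 R=69
Round 3 (k=31): L=69 R=64
Round 4 (k=37): L=64 R=2
Round 5 (k=39): L=2 R=21
Round 6 (k=7): L=21 R=152

Answer: 21 152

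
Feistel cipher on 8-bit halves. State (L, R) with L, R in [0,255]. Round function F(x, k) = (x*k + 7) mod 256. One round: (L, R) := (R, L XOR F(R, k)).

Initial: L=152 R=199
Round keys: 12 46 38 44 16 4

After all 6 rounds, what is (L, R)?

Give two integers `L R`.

Answer: 31 50

Derivation:
Round 1 (k=12): L=199 R=195
Round 2 (k=46): L=195 R=214
Round 3 (k=38): L=214 R=8
Round 4 (k=44): L=8 R=177
Round 5 (k=16): L=177 R=31
Round 6 (k=4): L=31 R=50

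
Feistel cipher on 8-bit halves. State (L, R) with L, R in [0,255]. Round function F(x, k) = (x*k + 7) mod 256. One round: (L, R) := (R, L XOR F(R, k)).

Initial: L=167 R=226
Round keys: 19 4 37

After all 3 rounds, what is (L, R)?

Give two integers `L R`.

Round 1 (k=19): L=226 R=106
Round 2 (k=4): L=106 R=77
Round 3 (k=37): L=77 R=66

Answer: 77 66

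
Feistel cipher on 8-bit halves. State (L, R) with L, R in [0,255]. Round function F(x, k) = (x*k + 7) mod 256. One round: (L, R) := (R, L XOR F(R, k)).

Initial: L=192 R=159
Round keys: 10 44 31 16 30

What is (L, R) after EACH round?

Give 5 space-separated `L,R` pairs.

Round 1 (k=10): L=159 R=253
Round 2 (k=44): L=253 R=28
Round 3 (k=31): L=28 R=150
Round 4 (k=16): L=150 R=123
Round 5 (k=30): L=123 R=231

Answer: 159,253 253,28 28,150 150,123 123,231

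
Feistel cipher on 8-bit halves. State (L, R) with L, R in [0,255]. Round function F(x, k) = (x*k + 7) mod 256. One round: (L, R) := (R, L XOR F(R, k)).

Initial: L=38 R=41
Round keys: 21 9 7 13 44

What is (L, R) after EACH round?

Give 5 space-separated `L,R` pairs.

Round 1 (k=21): L=41 R=66
Round 2 (k=9): L=66 R=112
Round 3 (k=7): L=112 R=85
Round 4 (k=13): L=85 R=40
Round 5 (k=44): L=40 R=178

Answer: 41,66 66,112 112,85 85,40 40,178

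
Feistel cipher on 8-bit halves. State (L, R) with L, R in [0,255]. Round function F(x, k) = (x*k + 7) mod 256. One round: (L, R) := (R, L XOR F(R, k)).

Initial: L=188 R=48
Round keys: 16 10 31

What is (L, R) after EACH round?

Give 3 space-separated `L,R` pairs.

Answer: 48,187 187,101 101,249

Derivation:
Round 1 (k=16): L=48 R=187
Round 2 (k=10): L=187 R=101
Round 3 (k=31): L=101 R=249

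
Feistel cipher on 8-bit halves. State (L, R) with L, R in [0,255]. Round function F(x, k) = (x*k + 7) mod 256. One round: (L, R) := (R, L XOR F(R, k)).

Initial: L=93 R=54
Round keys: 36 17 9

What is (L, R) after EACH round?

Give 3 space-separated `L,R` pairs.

Round 1 (k=36): L=54 R=194
Round 2 (k=17): L=194 R=223
Round 3 (k=9): L=223 R=28

Answer: 54,194 194,223 223,28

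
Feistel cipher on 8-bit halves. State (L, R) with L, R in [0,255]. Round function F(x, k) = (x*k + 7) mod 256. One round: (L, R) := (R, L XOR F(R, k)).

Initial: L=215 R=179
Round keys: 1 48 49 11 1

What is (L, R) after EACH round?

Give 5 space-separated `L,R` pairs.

Round 1 (k=1): L=179 R=109
Round 2 (k=48): L=109 R=196
Round 3 (k=49): L=196 R=230
Round 4 (k=11): L=230 R=45
Round 5 (k=1): L=45 R=210

Answer: 179,109 109,196 196,230 230,45 45,210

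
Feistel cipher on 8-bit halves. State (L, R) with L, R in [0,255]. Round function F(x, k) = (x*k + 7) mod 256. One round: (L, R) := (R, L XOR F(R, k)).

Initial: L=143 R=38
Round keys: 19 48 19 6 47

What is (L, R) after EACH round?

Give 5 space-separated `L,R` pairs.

Answer: 38,86 86,1 1,76 76,206 206,149

Derivation:
Round 1 (k=19): L=38 R=86
Round 2 (k=48): L=86 R=1
Round 3 (k=19): L=1 R=76
Round 4 (k=6): L=76 R=206
Round 5 (k=47): L=206 R=149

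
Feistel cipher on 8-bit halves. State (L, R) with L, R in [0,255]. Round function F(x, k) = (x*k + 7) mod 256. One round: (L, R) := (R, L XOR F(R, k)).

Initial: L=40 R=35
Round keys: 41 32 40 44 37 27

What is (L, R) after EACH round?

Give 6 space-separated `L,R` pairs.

Round 1 (k=41): L=35 R=138
Round 2 (k=32): L=138 R=100
Round 3 (k=40): L=100 R=45
Round 4 (k=44): L=45 R=167
Round 5 (k=37): L=167 R=7
Round 6 (k=27): L=7 R=99

Answer: 35,138 138,100 100,45 45,167 167,7 7,99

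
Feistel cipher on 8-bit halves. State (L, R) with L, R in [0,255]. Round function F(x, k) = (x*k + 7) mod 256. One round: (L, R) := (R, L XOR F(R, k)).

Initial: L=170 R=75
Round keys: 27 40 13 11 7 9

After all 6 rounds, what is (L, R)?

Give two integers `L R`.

Answer: 136 153

Derivation:
Round 1 (k=27): L=75 R=90
Round 2 (k=40): L=90 R=92
Round 3 (k=13): L=92 R=233
Round 4 (k=11): L=233 R=86
Round 5 (k=7): L=86 R=136
Round 6 (k=9): L=136 R=153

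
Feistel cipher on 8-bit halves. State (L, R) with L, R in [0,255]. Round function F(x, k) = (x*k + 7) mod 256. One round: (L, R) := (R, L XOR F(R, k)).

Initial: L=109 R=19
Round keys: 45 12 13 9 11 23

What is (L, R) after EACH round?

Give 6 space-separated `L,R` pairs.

Round 1 (k=45): L=19 R=51
Round 2 (k=12): L=51 R=120
Round 3 (k=13): L=120 R=44
Round 4 (k=9): L=44 R=235
Round 5 (k=11): L=235 R=12
Round 6 (k=23): L=12 R=240

Answer: 19,51 51,120 120,44 44,235 235,12 12,240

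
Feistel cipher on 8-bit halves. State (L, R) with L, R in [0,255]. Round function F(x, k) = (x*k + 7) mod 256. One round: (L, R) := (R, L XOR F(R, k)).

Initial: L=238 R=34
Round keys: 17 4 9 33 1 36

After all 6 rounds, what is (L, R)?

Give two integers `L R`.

Round 1 (k=17): L=34 R=167
Round 2 (k=4): L=167 R=129
Round 3 (k=9): L=129 R=55
Round 4 (k=33): L=55 R=159
Round 5 (k=1): L=159 R=145
Round 6 (k=36): L=145 R=244

Answer: 145 244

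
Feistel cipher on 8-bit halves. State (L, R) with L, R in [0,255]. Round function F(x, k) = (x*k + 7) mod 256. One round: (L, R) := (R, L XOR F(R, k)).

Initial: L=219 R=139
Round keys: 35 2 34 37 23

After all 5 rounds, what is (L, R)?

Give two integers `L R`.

Round 1 (k=35): L=139 R=211
Round 2 (k=2): L=211 R=38
Round 3 (k=34): L=38 R=192
Round 4 (k=37): L=192 R=225
Round 5 (k=23): L=225 R=254

Answer: 225 254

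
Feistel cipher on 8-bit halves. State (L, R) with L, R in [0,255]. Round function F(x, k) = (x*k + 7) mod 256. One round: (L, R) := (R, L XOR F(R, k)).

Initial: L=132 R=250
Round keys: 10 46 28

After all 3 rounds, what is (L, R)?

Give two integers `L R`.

Answer: 195 20

Derivation:
Round 1 (k=10): L=250 R=79
Round 2 (k=46): L=79 R=195
Round 3 (k=28): L=195 R=20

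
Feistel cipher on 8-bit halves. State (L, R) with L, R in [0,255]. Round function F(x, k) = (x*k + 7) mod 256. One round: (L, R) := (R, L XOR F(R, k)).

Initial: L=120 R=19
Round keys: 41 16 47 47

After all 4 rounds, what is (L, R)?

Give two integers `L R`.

Answer: 121 138

Derivation:
Round 1 (k=41): L=19 R=106
Round 2 (k=16): L=106 R=180
Round 3 (k=47): L=180 R=121
Round 4 (k=47): L=121 R=138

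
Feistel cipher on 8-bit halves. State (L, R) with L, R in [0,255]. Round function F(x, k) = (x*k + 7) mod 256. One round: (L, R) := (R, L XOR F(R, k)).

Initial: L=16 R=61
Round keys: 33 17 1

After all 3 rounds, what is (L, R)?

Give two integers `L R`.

Round 1 (k=33): L=61 R=244
Round 2 (k=17): L=244 R=6
Round 3 (k=1): L=6 R=249

Answer: 6 249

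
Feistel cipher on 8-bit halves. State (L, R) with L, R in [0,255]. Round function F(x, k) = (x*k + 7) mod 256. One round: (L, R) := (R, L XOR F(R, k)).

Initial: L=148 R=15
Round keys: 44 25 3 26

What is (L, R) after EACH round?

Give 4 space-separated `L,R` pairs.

Round 1 (k=44): L=15 R=15
Round 2 (k=25): L=15 R=113
Round 3 (k=3): L=113 R=85
Round 4 (k=26): L=85 R=216

Answer: 15,15 15,113 113,85 85,216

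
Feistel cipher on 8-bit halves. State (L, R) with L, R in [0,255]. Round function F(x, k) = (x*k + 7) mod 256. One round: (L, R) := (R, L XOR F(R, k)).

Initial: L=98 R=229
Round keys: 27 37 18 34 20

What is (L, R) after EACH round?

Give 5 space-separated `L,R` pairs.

Answer: 229,76 76,230 230,127 127,3 3,60

Derivation:
Round 1 (k=27): L=229 R=76
Round 2 (k=37): L=76 R=230
Round 3 (k=18): L=230 R=127
Round 4 (k=34): L=127 R=3
Round 5 (k=20): L=3 R=60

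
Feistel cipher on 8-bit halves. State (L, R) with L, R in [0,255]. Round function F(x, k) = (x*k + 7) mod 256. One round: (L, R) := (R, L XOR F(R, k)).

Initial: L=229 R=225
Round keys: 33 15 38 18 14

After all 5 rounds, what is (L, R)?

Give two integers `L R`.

Answer: 196 251

Derivation:
Round 1 (k=33): L=225 R=237
Round 2 (k=15): L=237 R=11
Round 3 (k=38): L=11 R=68
Round 4 (k=18): L=68 R=196
Round 5 (k=14): L=196 R=251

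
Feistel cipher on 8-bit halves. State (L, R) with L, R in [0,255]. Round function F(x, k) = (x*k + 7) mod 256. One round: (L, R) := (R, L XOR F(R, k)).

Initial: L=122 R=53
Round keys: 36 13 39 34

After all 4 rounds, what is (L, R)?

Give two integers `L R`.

Round 1 (k=36): L=53 R=1
Round 2 (k=13): L=1 R=33
Round 3 (k=39): L=33 R=15
Round 4 (k=34): L=15 R=36

Answer: 15 36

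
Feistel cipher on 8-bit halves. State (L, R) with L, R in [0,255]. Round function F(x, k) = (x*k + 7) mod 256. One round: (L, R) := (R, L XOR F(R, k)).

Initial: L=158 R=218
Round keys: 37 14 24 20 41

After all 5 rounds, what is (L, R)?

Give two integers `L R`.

Answer: 116 67

Derivation:
Round 1 (k=37): L=218 R=23
Round 2 (k=14): L=23 R=147
Round 3 (k=24): L=147 R=216
Round 4 (k=20): L=216 R=116
Round 5 (k=41): L=116 R=67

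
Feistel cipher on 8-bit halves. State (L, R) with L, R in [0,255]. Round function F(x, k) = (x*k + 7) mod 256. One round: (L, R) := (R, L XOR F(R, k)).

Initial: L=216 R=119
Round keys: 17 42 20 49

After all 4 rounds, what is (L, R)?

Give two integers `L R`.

Answer: 161 76

Derivation:
Round 1 (k=17): L=119 R=54
Round 2 (k=42): L=54 R=148
Round 3 (k=20): L=148 R=161
Round 4 (k=49): L=161 R=76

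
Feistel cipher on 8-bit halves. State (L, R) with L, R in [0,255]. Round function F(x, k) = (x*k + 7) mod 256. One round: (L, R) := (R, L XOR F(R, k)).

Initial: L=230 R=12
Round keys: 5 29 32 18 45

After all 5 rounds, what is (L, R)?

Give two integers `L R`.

Answer: 223 24

Derivation:
Round 1 (k=5): L=12 R=165
Round 2 (k=29): L=165 R=180
Round 3 (k=32): L=180 R=34
Round 4 (k=18): L=34 R=223
Round 5 (k=45): L=223 R=24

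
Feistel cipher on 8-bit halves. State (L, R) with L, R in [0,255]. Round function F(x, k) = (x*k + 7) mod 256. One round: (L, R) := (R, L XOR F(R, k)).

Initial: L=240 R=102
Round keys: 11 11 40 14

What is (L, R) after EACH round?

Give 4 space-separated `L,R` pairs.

Round 1 (k=11): L=102 R=153
Round 2 (k=11): L=153 R=252
Round 3 (k=40): L=252 R=254
Round 4 (k=14): L=254 R=23

Answer: 102,153 153,252 252,254 254,23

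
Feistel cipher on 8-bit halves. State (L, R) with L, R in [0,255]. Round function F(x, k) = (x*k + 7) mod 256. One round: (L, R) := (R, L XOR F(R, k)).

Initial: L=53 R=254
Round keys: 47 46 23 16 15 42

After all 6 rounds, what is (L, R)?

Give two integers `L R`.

Answer: 163 19

Derivation:
Round 1 (k=47): L=254 R=156
Round 2 (k=46): L=156 R=241
Round 3 (k=23): L=241 R=50
Round 4 (k=16): L=50 R=214
Round 5 (k=15): L=214 R=163
Round 6 (k=42): L=163 R=19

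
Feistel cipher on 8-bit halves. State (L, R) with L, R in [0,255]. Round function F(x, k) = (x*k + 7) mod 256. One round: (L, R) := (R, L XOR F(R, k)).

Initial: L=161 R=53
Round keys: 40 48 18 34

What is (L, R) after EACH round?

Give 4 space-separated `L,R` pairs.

Answer: 53,238 238,146 146,165 165,99

Derivation:
Round 1 (k=40): L=53 R=238
Round 2 (k=48): L=238 R=146
Round 3 (k=18): L=146 R=165
Round 4 (k=34): L=165 R=99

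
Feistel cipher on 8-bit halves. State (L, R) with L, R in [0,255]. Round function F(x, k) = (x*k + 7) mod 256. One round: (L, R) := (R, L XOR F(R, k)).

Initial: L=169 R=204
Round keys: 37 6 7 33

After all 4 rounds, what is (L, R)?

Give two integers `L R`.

Answer: 154 46

Derivation:
Round 1 (k=37): L=204 R=42
Round 2 (k=6): L=42 R=207
Round 3 (k=7): L=207 R=154
Round 4 (k=33): L=154 R=46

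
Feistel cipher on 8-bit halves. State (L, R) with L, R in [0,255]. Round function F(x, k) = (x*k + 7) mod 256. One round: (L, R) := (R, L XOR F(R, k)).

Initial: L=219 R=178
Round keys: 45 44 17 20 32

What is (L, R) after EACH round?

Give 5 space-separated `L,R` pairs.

Answer: 178,138 138,13 13,110 110,146 146,41

Derivation:
Round 1 (k=45): L=178 R=138
Round 2 (k=44): L=138 R=13
Round 3 (k=17): L=13 R=110
Round 4 (k=20): L=110 R=146
Round 5 (k=32): L=146 R=41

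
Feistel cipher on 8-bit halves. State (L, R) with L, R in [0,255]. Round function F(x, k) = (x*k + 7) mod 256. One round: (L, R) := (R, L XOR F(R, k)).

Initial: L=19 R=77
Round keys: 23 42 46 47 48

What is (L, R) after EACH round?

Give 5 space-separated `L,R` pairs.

Answer: 77,225 225,188 188,46 46,197 197,217

Derivation:
Round 1 (k=23): L=77 R=225
Round 2 (k=42): L=225 R=188
Round 3 (k=46): L=188 R=46
Round 4 (k=47): L=46 R=197
Round 5 (k=48): L=197 R=217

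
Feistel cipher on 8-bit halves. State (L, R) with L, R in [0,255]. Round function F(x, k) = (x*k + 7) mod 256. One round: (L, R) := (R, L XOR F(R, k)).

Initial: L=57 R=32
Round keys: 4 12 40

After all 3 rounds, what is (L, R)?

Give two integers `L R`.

Round 1 (k=4): L=32 R=190
Round 2 (k=12): L=190 R=207
Round 3 (k=40): L=207 R=225

Answer: 207 225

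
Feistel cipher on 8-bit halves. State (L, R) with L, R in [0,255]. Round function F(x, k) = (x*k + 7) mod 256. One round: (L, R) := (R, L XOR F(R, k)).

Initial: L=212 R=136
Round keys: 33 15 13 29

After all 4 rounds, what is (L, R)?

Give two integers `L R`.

Answer: 144 131

Derivation:
Round 1 (k=33): L=136 R=91
Round 2 (k=15): L=91 R=212
Round 3 (k=13): L=212 R=144
Round 4 (k=29): L=144 R=131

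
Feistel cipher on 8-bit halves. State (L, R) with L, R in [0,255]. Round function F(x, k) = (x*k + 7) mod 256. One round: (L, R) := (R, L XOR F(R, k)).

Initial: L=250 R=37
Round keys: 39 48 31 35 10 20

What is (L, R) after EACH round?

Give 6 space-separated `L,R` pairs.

Round 1 (k=39): L=37 R=80
Round 2 (k=48): L=80 R=34
Round 3 (k=31): L=34 R=117
Round 4 (k=35): L=117 R=36
Round 5 (k=10): L=36 R=26
Round 6 (k=20): L=26 R=43

Answer: 37,80 80,34 34,117 117,36 36,26 26,43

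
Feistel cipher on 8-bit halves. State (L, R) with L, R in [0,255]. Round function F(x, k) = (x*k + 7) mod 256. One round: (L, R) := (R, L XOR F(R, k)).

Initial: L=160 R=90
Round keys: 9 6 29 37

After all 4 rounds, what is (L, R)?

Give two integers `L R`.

Round 1 (k=9): L=90 R=145
Round 2 (k=6): L=145 R=55
Round 3 (k=29): L=55 R=211
Round 4 (k=37): L=211 R=177

Answer: 211 177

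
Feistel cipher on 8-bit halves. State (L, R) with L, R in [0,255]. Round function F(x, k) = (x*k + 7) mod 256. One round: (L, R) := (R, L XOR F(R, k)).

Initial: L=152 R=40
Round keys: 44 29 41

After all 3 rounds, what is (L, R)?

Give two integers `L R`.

Round 1 (k=44): L=40 R=127
Round 2 (k=29): L=127 R=66
Round 3 (k=41): L=66 R=230

Answer: 66 230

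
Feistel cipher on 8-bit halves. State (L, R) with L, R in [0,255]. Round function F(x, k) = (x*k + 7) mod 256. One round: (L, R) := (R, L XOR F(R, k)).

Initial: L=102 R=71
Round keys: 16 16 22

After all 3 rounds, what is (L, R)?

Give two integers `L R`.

Round 1 (k=16): L=71 R=17
Round 2 (k=16): L=17 R=80
Round 3 (k=22): L=80 R=246

Answer: 80 246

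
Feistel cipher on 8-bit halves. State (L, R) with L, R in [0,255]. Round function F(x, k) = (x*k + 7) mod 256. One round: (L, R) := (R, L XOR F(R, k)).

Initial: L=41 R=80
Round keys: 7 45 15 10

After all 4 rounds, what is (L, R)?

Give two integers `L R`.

Round 1 (k=7): L=80 R=30
Round 2 (k=45): L=30 R=29
Round 3 (k=15): L=29 R=164
Round 4 (k=10): L=164 R=114

Answer: 164 114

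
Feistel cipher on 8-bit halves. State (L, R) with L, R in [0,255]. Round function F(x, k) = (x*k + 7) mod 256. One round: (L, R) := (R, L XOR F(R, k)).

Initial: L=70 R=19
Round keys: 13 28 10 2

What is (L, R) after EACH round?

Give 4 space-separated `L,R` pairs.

Answer: 19,184 184,52 52,183 183,65

Derivation:
Round 1 (k=13): L=19 R=184
Round 2 (k=28): L=184 R=52
Round 3 (k=10): L=52 R=183
Round 4 (k=2): L=183 R=65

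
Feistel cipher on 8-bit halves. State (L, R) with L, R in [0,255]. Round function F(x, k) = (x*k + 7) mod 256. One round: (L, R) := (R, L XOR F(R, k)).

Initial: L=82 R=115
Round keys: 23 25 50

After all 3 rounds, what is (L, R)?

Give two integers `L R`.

Answer: 22 93

Derivation:
Round 1 (k=23): L=115 R=14
Round 2 (k=25): L=14 R=22
Round 3 (k=50): L=22 R=93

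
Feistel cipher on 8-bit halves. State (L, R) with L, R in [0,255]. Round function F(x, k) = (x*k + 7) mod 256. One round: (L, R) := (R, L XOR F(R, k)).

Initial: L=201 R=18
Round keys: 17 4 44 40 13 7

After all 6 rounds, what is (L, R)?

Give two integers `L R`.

Answer: 122 119

Derivation:
Round 1 (k=17): L=18 R=240
Round 2 (k=4): L=240 R=213
Round 3 (k=44): L=213 R=83
Round 4 (k=40): L=83 R=42
Round 5 (k=13): L=42 R=122
Round 6 (k=7): L=122 R=119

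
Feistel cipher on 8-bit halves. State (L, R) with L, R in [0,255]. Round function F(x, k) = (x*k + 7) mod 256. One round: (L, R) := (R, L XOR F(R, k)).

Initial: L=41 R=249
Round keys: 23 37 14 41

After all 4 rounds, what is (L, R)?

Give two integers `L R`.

Answer: 238 174

Derivation:
Round 1 (k=23): L=249 R=79
Round 2 (k=37): L=79 R=139
Round 3 (k=14): L=139 R=238
Round 4 (k=41): L=238 R=174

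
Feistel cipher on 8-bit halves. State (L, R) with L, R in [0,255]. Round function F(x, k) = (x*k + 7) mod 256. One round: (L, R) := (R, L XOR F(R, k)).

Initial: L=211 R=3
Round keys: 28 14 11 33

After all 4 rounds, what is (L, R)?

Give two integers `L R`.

Round 1 (k=28): L=3 R=136
Round 2 (k=14): L=136 R=116
Round 3 (k=11): L=116 R=139
Round 4 (k=33): L=139 R=134

Answer: 139 134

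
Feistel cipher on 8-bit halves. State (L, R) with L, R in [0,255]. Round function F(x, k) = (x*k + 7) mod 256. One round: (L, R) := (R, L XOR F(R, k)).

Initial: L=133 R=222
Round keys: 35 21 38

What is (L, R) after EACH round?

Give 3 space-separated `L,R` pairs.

Round 1 (k=35): L=222 R=228
Round 2 (k=21): L=228 R=101
Round 3 (k=38): L=101 R=225

Answer: 222,228 228,101 101,225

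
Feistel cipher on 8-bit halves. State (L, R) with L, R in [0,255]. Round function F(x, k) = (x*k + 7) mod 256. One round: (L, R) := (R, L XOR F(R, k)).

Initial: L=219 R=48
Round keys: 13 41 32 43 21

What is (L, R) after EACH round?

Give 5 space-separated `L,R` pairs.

Answer: 48,172 172,163 163,203 203,131 131,13

Derivation:
Round 1 (k=13): L=48 R=172
Round 2 (k=41): L=172 R=163
Round 3 (k=32): L=163 R=203
Round 4 (k=43): L=203 R=131
Round 5 (k=21): L=131 R=13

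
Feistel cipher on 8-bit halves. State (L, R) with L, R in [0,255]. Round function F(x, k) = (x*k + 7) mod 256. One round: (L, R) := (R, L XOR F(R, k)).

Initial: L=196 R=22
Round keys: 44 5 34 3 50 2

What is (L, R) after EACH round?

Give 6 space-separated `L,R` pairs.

Answer: 22,11 11,40 40,92 92,51 51,161 161,122

Derivation:
Round 1 (k=44): L=22 R=11
Round 2 (k=5): L=11 R=40
Round 3 (k=34): L=40 R=92
Round 4 (k=3): L=92 R=51
Round 5 (k=50): L=51 R=161
Round 6 (k=2): L=161 R=122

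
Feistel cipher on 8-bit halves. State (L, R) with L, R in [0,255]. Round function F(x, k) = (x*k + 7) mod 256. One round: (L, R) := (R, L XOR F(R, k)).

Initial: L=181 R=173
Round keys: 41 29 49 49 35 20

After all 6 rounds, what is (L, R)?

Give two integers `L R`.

Answer: 243 170

Derivation:
Round 1 (k=41): L=173 R=9
Round 2 (k=29): L=9 R=161
Round 3 (k=49): L=161 R=209
Round 4 (k=49): L=209 R=169
Round 5 (k=35): L=169 R=243
Round 6 (k=20): L=243 R=170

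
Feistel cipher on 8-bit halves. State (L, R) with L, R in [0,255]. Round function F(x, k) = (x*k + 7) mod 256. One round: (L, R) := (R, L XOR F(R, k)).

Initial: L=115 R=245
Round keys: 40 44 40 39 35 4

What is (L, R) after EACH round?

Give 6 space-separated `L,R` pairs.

Round 1 (k=40): L=245 R=60
Round 2 (k=44): L=60 R=162
Round 3 (k=40): L=162 R=107
Round 4 (k=39): L=107 R=246
Round 5 (k=35): L=246 R=194
Round 6 (k=4): L=194 R=249

Answer: 245,60 60,162 162,107 107,246 246,194 194,249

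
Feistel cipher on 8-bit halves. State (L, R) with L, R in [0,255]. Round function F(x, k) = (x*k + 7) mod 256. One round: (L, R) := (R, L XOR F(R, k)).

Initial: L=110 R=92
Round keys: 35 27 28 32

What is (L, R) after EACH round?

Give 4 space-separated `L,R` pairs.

Answer: 92,245 245,130 130,202 202,197

Derivation:
Round 1 (k=35): L=92 R=245
Round 2 (k=27): L=245 R=130
Round 3 (k=28): L=130 R=202
Round 4 (k=32): L=202 R=197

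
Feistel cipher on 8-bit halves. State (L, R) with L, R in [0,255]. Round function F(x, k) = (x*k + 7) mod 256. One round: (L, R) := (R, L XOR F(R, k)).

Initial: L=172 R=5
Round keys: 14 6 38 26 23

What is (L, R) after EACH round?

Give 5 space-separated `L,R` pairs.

Round 1 (k=14): L=5 R=225
Round 2 (k=6): L=225 R=72
Round 3 (k=38): L=72 R=86
Round 4 (k=26): L=86 R=139
Round 5 (k=23): L=139 R=210

Answer: 5,225 225,72 72,86 86,139 139,210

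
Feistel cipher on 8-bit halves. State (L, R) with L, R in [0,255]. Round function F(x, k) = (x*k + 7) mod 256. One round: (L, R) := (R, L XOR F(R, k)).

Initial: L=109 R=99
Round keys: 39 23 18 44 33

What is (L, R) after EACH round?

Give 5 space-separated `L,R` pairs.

Round 1 (k=39): L=99 R=113
Round 2 (k=23): L=113 R=77
Round 3 (k=18): L=77 R=0
Round 4 (k=44): L=0 R=74
Round 5 (k=33): L=74 R=145

Answer: 99,113 113,77 77,0 0,74 74,145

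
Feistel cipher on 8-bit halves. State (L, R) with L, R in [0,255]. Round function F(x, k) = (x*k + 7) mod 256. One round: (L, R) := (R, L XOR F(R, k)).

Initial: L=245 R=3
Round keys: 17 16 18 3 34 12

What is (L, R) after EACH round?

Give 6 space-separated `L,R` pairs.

Answer: 3,207 207,244 244,224 224,83 83,237 237,112

Derivation:
Round 1 (k=17): L=3 R=207
Round 2 (k=16): L=207 R=244
Round 3 (k=18): L=244 R=224
Round 4 (k=3): L=224 R=83
Round 5 (k=34): L=83 R=237
Round 6 (k=12): L=237 R=112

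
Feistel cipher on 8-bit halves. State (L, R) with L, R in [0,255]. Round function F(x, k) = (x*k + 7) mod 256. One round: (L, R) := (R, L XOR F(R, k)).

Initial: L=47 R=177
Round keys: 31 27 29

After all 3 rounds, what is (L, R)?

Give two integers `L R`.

Answer: 219 143

Derivation:
Round 1 (k=31): L=177 R=89
Round 2 (k=27): L=89 R=219
Round 3 (k=29): L=219 R=143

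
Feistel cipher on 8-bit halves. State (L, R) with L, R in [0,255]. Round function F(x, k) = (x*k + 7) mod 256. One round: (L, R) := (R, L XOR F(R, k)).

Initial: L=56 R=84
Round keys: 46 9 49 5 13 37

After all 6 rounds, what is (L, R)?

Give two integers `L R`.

Round 1 (k=46): L=84 R=39
Round 2 (k=9): L=39 R=50
Round 3 (k=49): L=50 R=190
Round 4 (k=5): L=190 R=143
Round 5 (k=13): L=143 R=244
Round 6 (k=37): L=244 R=196

Answer: 244 196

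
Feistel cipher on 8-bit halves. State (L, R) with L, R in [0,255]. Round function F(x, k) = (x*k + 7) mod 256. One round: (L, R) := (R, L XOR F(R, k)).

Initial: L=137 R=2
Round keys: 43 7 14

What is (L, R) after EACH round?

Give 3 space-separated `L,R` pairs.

Round 1 (k=43): L=2 R=212
Round 2 (k=7): L=212 R=209
Round 3 (k=14): L=209 R=161

Answer: 2,212 212,209 209,161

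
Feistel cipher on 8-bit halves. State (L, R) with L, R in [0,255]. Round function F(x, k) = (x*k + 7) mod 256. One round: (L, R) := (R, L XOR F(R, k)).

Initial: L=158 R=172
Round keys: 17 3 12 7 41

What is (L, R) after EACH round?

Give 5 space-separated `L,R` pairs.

Round 1 (k=17): L=172 R=237
Round 2 (k=3): L=237 R=98
Round 3 (k=12): L=98 R=114
Round 4 (k=7): L=114 R=71
Round 5 (k=41): L=71 R=20

Answer: 172,237 237,98 98,114 114,71 71,20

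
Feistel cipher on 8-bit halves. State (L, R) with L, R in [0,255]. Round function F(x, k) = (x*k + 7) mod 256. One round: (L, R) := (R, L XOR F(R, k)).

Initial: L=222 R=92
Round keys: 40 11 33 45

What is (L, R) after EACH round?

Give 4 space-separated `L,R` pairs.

Answer: 92,185 185,166 166,212 212,237

Derivation:
Round 1 (k=40): L=92 R=185
Round 2 (k=11): L=185 R=166
Round 3 (k=33): L=166 R=212
Round 4 (k=45): L=212 R=237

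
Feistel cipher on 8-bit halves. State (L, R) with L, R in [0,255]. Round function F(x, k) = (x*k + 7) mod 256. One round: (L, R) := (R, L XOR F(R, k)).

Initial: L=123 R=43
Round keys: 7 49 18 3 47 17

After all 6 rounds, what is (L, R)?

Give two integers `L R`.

Answer: 69 208

Derivation:
Round 1 (k=7): L=43 R=79
Round 2 (k=49): L=79 R=13
Round 3 (k=18): L=13 R=190
Round 4 (k=3): L=190 R=76
Round 5 (k=47): L=76 R=69
Round 6 (k=17): L=69 R=208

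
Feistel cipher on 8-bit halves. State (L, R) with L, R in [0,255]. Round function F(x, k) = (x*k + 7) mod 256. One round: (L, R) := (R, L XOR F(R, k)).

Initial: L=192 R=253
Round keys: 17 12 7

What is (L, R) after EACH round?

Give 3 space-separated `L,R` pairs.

Round 1 (k=17): L=253 R=20
Round 2 (k=12): L=20 R=10
Round 3 (k=7): L=10 R=89

Answer: 253,20 20,10 10,89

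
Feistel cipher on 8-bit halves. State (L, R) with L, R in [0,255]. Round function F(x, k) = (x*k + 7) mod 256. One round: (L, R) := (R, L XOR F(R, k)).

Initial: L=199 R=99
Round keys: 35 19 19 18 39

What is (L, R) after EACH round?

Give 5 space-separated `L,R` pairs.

Round 1 (k=35): L=99 R=87
Round 2 (k=19): L=87 R=31
Round 3 (k=19): L=31 R=3
Round 4 (k=18): L=3 R=34
Round 5 (k=39): L=34 R=54

Answer: 99,87 87,31 31,3 3,34 34,54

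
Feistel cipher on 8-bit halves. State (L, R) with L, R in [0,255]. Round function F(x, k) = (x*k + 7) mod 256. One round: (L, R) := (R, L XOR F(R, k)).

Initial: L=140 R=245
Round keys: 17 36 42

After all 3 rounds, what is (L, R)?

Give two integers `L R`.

Answer: 242 123

Derivation:
Round 1 (k=17): L=245 R=192
Round 2 (k=36): L=192 R=242
Round 3 (k=42): L=242 R=123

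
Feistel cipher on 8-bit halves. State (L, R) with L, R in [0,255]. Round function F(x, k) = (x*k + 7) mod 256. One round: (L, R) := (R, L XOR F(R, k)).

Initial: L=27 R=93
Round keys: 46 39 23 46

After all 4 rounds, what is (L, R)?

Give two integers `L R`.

Answer: 189 241

Derivation:
Round 1 (k=46): L=93 R=166
Round 2 (k=39): L=166 R=12
Round 3 (k=23): L=12 R=189
Round 4 (k=46): L=189 R=241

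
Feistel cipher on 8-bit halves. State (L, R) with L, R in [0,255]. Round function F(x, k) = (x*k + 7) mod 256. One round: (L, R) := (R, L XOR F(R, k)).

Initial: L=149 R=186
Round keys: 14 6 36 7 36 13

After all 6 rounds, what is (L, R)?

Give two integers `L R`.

Answer: 254 30

Derivation:
Round 1 (k=14): L=186 R=166
Round 2 (k=6): L=166 R=81
Round 3 (k=36): L=81 R=205
Round 4 (k=7): L=205 R=243
Round 5 (k=36): L=243 R=254
Round 6 (k=13): L=254 R=30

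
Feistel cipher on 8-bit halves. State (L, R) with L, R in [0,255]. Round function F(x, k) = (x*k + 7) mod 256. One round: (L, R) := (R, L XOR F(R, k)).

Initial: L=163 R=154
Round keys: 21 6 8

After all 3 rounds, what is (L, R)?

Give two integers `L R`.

Answer: 217 197

Derivation:
Round 1 (k=21): L=154 R=10
Round 2 (k=6): L=10 R=217
Round 3 (k=8): L=217 R=197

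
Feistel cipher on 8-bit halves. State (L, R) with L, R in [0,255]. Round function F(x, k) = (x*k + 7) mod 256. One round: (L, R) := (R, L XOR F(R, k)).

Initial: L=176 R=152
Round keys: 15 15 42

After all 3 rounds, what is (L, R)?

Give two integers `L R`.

Round 1 (k=15): L=152 R=95
Round 2 (k=15): L=95 R=0
Round 3 (k=42): L=0 R=88

Answer: 0 88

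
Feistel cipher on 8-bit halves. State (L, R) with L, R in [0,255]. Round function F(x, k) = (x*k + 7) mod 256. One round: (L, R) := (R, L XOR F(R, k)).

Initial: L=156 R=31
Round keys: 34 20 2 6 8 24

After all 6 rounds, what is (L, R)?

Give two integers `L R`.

Answer: 9 112

Derivation:
Round 1 (k=34): L=31 R=185
Round 2 (k=20): L=185 R=100
Round 3 (k=2): L=100 R=118
Round 4 (k=6): L=118 R=175
Round 5 (k=8): L=175 R=9
Round 6 (k=24): L=9 R=112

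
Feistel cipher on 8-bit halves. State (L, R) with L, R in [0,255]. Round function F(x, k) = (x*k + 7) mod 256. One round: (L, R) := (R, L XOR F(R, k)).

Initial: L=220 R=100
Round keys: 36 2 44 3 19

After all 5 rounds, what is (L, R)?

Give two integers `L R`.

Answer: 182 145

Derivation:
Round 1 (k=36): L=100 R=203
Round 2 (k=2): L=203 R=249
Round 3 (k=44): L=249 R=24
Round 4 (k=3): L=24 R=182
Round 5 (k=19): L=182 R=145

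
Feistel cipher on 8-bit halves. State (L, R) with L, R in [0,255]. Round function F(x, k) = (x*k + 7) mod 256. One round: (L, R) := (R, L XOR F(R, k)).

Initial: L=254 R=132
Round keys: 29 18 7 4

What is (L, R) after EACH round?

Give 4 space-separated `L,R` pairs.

Round 1 (k=29): L=132 R=5
Round 2 (k=18): L=5 R=229
Round 3 (k=7): L=229 R=79
Round 4 (k=4): L=79 R=166

Answer: 132,5 5,229 229,79 79,166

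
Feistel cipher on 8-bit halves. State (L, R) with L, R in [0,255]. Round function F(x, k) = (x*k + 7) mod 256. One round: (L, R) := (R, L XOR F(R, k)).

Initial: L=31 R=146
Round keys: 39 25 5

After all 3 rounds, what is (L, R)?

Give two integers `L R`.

Answer: 67 12

Derivation:
Round 1 (k=39): L=146 R=90
Round 2 (k=25): L=90 R=67
Round 3 (k=5): L=67 R=12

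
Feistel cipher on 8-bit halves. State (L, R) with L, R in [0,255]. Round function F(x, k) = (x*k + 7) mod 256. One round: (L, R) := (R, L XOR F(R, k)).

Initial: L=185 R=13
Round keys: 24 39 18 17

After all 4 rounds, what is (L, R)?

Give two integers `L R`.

Round 1 (k=24): L=13 R=134
Round 2 (k=39): L=134 R=124
Round 3 (k=18): L=124 R=57
Round 4 (k=17): L=57 R=172

Answer: 57 172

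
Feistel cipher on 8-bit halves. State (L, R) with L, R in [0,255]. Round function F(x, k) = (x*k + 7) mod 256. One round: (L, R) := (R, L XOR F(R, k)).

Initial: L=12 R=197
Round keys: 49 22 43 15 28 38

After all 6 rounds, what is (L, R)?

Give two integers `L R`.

Answer: 42 43

Derivation:
Round 1 (k=49): L=197 R=176
Round 2 (k=22): L=176 R=226
Round 3 (k=43): L=226 R=77
Round 4 (k=15): L=77 R=104
Round 5 (k=28): L=104 R=42
Round 6 (k=38): L=42 R=43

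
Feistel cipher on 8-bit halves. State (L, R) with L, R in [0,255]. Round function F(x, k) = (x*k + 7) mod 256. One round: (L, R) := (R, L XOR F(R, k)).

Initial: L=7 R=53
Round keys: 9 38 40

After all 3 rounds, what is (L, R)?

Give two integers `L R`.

Round 1 (k=9): L=53 R=227
Round 2 (k=38): L=227 R=140
Round 3 (k=40): L=140 R=4

Answer: 140 4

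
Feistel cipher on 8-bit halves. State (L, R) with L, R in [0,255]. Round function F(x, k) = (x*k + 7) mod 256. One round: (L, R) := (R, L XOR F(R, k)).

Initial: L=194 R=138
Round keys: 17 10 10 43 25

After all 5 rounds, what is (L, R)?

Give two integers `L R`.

Answer: 142 139

Derivation:
Round 1 (k=17): L=138 R=243
Round 2 (k=10): L=243 R=15
Round 3 (k=10): L=15 R=110
Round 4 (k=43): L=110 R=142
Round 5 (k=25): L=142 R=139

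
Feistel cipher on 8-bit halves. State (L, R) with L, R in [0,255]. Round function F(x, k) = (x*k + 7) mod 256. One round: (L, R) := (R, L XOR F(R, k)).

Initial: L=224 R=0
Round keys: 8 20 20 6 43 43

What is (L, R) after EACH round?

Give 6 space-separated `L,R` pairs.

Round 1 (k=8): L=0 R=231
Round 2 (k=20): L=231 R=19
Round 3 (k=20): L=19 R=100
Round 4 (k=6): L=100 R=76
Round 5 (k=43): L=76 R=175
Round 6 (k=43): L=175 R=32

Answer: 0,231 231,19 19,100 100,76 76,175 175,32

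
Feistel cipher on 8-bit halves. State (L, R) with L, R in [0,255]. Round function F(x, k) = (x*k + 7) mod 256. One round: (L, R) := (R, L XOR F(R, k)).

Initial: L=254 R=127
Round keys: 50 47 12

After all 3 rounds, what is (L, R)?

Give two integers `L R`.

Answer: 147 192

Derivation:
Round 1 (k=50): L=127 R=43
Round 2 (k=47): L=43 R=147
Round 3 (k=12): L=147 R=192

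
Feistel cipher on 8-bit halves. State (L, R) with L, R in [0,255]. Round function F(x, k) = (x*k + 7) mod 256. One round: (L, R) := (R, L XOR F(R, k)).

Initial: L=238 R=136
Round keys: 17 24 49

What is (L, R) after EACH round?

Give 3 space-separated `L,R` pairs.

Answer: 136,225 225,151 151,15

Derivation:
Round 1 (k=17): L=136 R=225
Round 2 (k=24): L=225 R=151
Round 3 (k=49): L=151 R=15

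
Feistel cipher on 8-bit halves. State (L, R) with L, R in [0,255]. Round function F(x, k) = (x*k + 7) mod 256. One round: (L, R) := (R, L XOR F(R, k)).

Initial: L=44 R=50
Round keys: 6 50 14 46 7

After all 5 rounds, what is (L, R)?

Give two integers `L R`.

Answer: 156 125

Derivation:
Round 1 (k=6): L=50 R=31
Round 2 (k=50): L=31 R=39
Round 3 (k=14): L=39 R=54
Round 4 (k=46): L=54 R=156
Round 5 (k=7): L=156 R=125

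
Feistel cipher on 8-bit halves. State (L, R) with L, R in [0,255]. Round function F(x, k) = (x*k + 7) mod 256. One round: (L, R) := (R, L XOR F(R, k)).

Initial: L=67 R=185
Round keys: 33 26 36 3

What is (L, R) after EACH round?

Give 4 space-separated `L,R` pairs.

Round 1 (k=33): L=185 R=163
Round 2 (k=26): L=163 R=44
Round 3 (k=36): L=44 R=148
Round 4 (k=3): L=148 R=239

Answer: 185,163 163,44 44,148 148,239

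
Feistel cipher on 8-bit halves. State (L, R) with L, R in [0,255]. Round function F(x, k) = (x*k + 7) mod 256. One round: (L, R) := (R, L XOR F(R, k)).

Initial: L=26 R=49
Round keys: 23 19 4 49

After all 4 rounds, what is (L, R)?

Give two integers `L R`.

Answer: 59 192

Derivation:
Round 1 (k=23): L=49 R=116
Round 2 (k=19): L=116 R=146
Round 3 (k=4): L=146 R=59
Round 4 (k=49): L=59 R=192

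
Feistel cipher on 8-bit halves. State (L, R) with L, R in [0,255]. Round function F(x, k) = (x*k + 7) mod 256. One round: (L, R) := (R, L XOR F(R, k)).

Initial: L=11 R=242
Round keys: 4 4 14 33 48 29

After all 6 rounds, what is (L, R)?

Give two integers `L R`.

Round 1 (k=4): L=242 R=196
Round 2 (k=4): L=196 R=229
Round 3 (k=14): L=229 R=73
Round 4 (k=33): L=73 R=149
Round 5 (k=48): L=149 R=190
Round 6 (k=29): L=190 R=24

Answer: 190 24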